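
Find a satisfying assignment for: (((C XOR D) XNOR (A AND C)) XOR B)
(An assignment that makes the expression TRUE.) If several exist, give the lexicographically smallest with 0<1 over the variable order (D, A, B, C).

D=0, A=0, B=0, C=0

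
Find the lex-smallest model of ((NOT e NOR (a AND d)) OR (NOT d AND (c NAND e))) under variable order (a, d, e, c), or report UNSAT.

a=0, d=0, e=0, c=0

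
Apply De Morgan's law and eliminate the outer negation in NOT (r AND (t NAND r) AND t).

NOT r OR NOT (t NAND r) OR NOT t
De Morgan's: NOT(AND of terms) = OR of negations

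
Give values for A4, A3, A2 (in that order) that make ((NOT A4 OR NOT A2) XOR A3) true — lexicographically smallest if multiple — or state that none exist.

A4=0, A3=0, A2=0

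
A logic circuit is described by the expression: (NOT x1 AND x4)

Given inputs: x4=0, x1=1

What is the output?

Substituting: (NOT 1 AND 0)
= 0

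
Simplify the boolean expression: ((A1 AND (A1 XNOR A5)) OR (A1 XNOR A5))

By absorption (E OR (E AND v) = E):
= (A1 XNOR A5)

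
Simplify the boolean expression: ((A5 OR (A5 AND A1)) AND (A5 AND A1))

By absorption (E AND (E OR v) = E):
= (A5 AND A1)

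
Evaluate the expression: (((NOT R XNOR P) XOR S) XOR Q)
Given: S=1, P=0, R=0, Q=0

Substituting: (((NOT 0 XNOR 0) XOR 1) XOR 0)
= 1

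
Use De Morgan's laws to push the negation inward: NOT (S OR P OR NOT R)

NOT S AND NOT P AND R
De Morgan's: NOT(OR of terms) = AND of negations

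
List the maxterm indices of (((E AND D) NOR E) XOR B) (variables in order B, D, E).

ΠM(1, 3, 4, 6) = (B OR D OR NOT E) AND (B OR NOT D OR NOT E) AND (NOT B OR D OR E) AND (NOT B OR NOT D OR E)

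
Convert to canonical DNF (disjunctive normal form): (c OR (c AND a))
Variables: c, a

(c AND NOT a) OR (c AND a)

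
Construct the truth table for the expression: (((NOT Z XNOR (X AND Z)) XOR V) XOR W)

Z | V | W | X | Output
----------------------
0 | 0 | 0 | 0 | 0
0 | 0 | 0 | 1 | 0
0 | 0 | 1 | 0 | 1
0 | 0 | 1 | 1 | 1
0 | 1 | 0 | 0 | 1
0 | 1 | 0 | 1 | 1
0 | 1 | 1 | 0 | 0
0 | 1 | 1 | 1 | 0
1 | 0 | 0 | 0 | 1
1 | 0 | 0 | 1 | 0
1 | 0 | 1 | 0 | 0
1 | 0 | 1 | 1 | 1
1 | 1 | 0 | 0 | 0
1 | 1 | 0 | 1 | 1
1 | 1 | 1 | 0 | 1
1 | 1 | 1 | 1 | 0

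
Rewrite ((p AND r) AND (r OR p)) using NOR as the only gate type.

((((p NOR p) NOR (r NOR r)) NOR ((p NOR p) NOR (r NOR r))) NOR (((r NOR p) NOR (r NOR p)) NOR ((r NOR p) NOR (r NOR p))))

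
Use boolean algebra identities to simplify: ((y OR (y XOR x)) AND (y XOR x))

By absorption (E AND (E OR v) = E):
= (y XOR x)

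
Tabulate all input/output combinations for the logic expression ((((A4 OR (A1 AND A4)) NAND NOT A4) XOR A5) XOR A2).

A5 | A2 | A1 | A4 | Output
--------------------------
0 | 0 | 0 | 0 | 1
0 | 0 | 0 | 1 | 1
0 | 0 | 1 | 0 | 1
0 | 0 | 1 | 1 | 1
0 | 1 | 0 | 0 | 0
0 | 1 | 0 | 1 | 0
0 | 1 | 1 | 0 | 0
0 | 1 | 1 | 1 | 0
1 | 0 | 0 | 0 | 0
1 | 0 | 0 | 1 | 0
1 | 0 | 1 | 0 | 0
1 | 0 | 1 | 1 | 0
1 | 1 | 0 | 0 | 1
1 | 1 | 0 | 1 | 1
1 | 1 | 1 | 0 | 1
1 | 1 | 1 | 1 | 1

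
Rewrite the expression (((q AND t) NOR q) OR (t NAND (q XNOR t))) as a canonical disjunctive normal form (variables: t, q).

(NOT t AND NOT q) OR (NOT t AND q) OR (t AND NOT q)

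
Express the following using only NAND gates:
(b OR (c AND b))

((b NAND b) NAND (((c NAND b) NAND (c NAND b)) NAND ((c NAND b) NAND (c NAND b))))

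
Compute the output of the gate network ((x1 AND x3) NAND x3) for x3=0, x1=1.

Substituting: ((1 AND 0) NAND 0)
= 1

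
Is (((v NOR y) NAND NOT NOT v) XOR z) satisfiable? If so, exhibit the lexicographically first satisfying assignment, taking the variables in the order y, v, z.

y=0, v=0, z=0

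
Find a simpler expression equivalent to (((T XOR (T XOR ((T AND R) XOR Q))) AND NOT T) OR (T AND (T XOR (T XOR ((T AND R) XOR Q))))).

By distribution ((E AND v) OR (E AND NOT v) = E) then XOR self-cancellation ((E XOR v) XOR v = E):
= ((T AND R) XOR Q)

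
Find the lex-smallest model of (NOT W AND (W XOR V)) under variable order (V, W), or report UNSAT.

V=1, W=0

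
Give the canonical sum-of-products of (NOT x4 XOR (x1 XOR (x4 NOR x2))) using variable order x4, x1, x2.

Σm(1, 2, 6, 7) = (NOT x4 AND NOT x1 AND x2) OR (NOT x4 AND x1 AND NOT x2) OR (x4 AND x1 AND NOT x2) OR (x4 AND x1 AND x2)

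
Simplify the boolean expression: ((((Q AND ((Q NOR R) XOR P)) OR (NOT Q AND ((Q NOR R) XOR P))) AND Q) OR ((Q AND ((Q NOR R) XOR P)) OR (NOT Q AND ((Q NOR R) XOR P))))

By absorption (E OR (E AND v) = E) then distribution ((E AND v) OR (E AND NOT v) = E):
= ((Q NOR R) XOR P)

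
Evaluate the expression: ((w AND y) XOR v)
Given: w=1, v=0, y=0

Substituting: ((1 AND 0) XOR 0)
= 0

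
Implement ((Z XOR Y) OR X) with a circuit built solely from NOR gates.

((((((Z NOR Y) NOR (Z NOR Y)) NOR ((Z NOR Y) NOR (Z NOR Y))) NOR ((((Z NOR Z) NOR (Y NOR Y)) NOR ((Z NOR Z) NOR (Y NOR Y))) NOR (((Z NOR Z) NOR (Y NOR Y)) NOR ((Z NOR Z) NOR (Y NOR Y))))) NOR X) NOR (((((Z NOR Y) NOR (Z NOR Y)) NOR ((Z NOR Y) NOR (Z NOR Y))) NOR ((((Z NOR Z) NOR (Y NOR Y)) NOR ((Z NOR Z) NOR (Y NOR Y))) NOR (((Z NOR Z) NOR (Y NOR Y)) NOR ((Z NOR Z) NOR (Y NOR Y))))) NOR X))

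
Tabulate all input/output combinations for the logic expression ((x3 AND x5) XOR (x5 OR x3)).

x3 | x5 | Output
----------------
0 | 0 | 0
0 | 1 | 1
1 | 0 | 1
1 | 1 | 0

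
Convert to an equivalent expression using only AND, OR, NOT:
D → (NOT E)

NOT D OR (NOT E)
(Implication elimination: A → B = NOT A OR B)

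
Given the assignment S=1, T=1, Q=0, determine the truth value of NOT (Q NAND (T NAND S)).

Substituting: NOT (0 NAND (1 NAND 1))
= 0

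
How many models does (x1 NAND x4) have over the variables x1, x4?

Satisfying assignments: (0,0), (0,1), (1,0)
Count: 3 out of 4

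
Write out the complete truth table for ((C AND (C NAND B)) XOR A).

A | B | C | Output
------------------
0 | 0 | 0 | 0
0 | 0 | 1 | 1
0 | 1 | 0 | 0
0 | 1 | 1 | 0
1 | 0 | 0 | 1
1 | 0 | 1 | 0
1 | 1 | 0 | 1
1 | 1 | 1 | 1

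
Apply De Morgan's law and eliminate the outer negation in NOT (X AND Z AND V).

NOT X OR NOT Z OR NOT V
De Morgan's: NOT(AND of terms) = OR of negations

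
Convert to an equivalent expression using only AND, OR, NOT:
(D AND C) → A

NOT (D AND C) OR A
(Implication elimination: A → B = NOT A OR B)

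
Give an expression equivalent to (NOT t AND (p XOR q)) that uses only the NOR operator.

(((t NOR t) NOR (t NOR t)) NOR (((((p NOR q) NOR (p NOR q)) NOR ((p NOR q) NOR (p NOR q))) NOR ((((p NOR p) NOR (q NOR q)) NOR ((p NOR p) NOR (q NOR q))) NOR (((p NOR p) NOR (q NOR q)) NOR ((p NOR p) NOR (q NOR q))))) NOR ((((p NOR q) NOR (p NOR q)) NOR ((p NOR q) NOR (p NOR q))) NOR ((((p NOR p) NOR (q NOR q)) NOR ((p NOR p) NOR (q NOR q))) NOR (((p NOR p) NOR (q NOR q)) NOR ((p NOR p) NOR (q NOR q)))))))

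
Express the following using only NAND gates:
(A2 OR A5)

((A2 NAND A2) NAND (A5 NAND A5))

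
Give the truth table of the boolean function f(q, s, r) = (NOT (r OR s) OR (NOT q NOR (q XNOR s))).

q | s | r | Output
------------------
0 | 0 | 0 | 1
0 | 0 | 1 | 0
0 | 1 | 0 | 0
0 | 1 | 1 | 0
1 | 0 | 0 | 1
1 | 0 | 1 | 1
1 | 1 | 0 | 0
1 | 1 | 1 | 0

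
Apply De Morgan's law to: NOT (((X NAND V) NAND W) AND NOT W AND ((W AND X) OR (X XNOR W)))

NOT ((X NAND V) NAND W) OR W OR NOT ((W AND X) OR (X XNOR W))
De Morgan's: NOT(AND of terms) = OR of negations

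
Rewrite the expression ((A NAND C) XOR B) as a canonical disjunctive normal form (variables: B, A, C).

(NOT B AND NOT A AND NOT C) OR (NOT B AND NOT A AND C) OR (NOT B AND A AND NOT C) OR (B AND A AND C)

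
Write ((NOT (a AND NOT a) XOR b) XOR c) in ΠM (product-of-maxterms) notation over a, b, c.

ΠM(1, 2, 5, 6) = (a OR b OR NOT c) AND (a OR NOT b OR c) AND (NOT a OR b OR NOT c) AND (NOT a OR NOT b OR c)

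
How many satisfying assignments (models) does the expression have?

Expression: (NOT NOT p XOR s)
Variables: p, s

Satisfying assignments: (0,1), (1,0)
Count: 2 out of 4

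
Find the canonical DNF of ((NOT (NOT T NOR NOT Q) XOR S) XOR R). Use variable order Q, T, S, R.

(NOT Q AND NOT T AND NOT S AND NOT R) OR (NOT Q AND NOT T AND S AND R) OR (NOT Q AND T AND NOT S AND NOT R) OR (NOT Q AND T AND S AND R) OR (Q AND NOT T AND NOT S AND NOT R) OR (Q AND NOT T AND S AND R) OR (Q AND T AND NOT S AND R) OR (Q AND T AND S AND NOT R)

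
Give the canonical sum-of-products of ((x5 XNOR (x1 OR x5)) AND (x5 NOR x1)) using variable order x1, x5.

Σm(0) = (NOT x1 AND NOT x5)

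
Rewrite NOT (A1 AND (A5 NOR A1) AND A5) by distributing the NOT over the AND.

NOT A1 OR NOT (A5 NOR A1) OR NOT A5
De Morgan's: NOT(AND of terms) = OR of negations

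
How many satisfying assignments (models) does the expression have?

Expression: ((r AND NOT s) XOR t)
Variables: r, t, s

Satisfying assignments: (0,1,0), (0,1,1), (1,0,0), (1,1,1)
Count: 4 out of 8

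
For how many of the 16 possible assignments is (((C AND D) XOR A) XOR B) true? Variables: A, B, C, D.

Satisfying assignments: (0,0,1,1), (0,1,0,0), (0,1,0,1), (0,1,1,0), (1,0,0,0), (1,0,0,1), (1,0,1,0), (1,1,1,1)
Count: 8 out of 16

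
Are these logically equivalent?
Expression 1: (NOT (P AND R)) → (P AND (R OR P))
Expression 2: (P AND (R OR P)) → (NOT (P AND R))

No, Converse is not equivalent to original (counterexample: P=0, R=0)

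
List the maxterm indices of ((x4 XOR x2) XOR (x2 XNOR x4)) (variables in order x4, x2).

ΠM() = TRUE (no maxterms)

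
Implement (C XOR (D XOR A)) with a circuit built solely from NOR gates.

((((C NOR ((((D NOR A) NOR (D NOR A)) NOR ((D NOR A) NOR (D NOR A))) NOR ((((D NOR D) NOR (A NOR A)) NOR ((D NOR D) NOR (A NOR A))) NOR (((D NOR D) NOR (A NOR A)) NOR ((D NOR D) NOR (A NOR A)))))) NOR (C NOR ((((D NOR A) NOR (D NOR A)) NOR ((D NOR A) NOR (D NOR A))) NOR ((((D NOR D) NOR (A NOR A)) NOR ((D NOR D) NOR (A NOR A))) NOR (((D NOR D) NOR (A NOR A)) NOR ((D NOR D) NOR (A NOR A))))))) NOR ((C NOR ((((D NOR A) NOR (D NOR A)) NOR ((D NOR A) NOR (D NOR A))) NOR ((((D NOR D) NOR (A NOR A)) NOR ((D NOR D) NOR (A NOR A))) NOR (((D NOR D) NOR (A NOR A)) NOR ((D NOR D) NOR (A NOR A)))))) NOR (C NOR ((((D NOR A) NOR (D NOR A)) NOR ((D NOR A) NOR (D NOR A))) NOR ((((D NOR D) NOR (A NOR A)) NOR ((D NOR D) NOR (A NOR A))) NOR (((D NOR D) NOR (A NOR A)) NOR ((D NOR D) NOR (A NOR A)))))))) NOR ((((C NOR C) NOR (((((D NOR A) NOR (D NOR A)) NOR ((D NOR A) NOR (D NOR A))) NOR ((((D NOR D) NOR (A NOR A)) NOR ((D NOR D) NOR (A NOR A))) NOR (((D NOR D) NOR (A NOR A)) NOR ((D NOR D) NOR (A NOR A))))) NOR ((((D NOR A) NOR (D NOR A)) NOR ((D NOR A) NOR (D NOR A))) NOR ((((D NOR D) NOR (A NOR A)) NOR ((D NOR D) NOR (A NOR A))) NOR (((D NOR D) NOR (A NOR A)) NOR ((D NOR D) NOR (A NOR A))))))) NOR ((C NOR C) NOR (((((D NOR A) NOR (D NOR A)) NOR ((D NOR A) NOR (D NOR A))) NOR ((((D NOR D) NOR (A NOR A)) NOR ((D NOR D) NOR (A NOR A))) NOR (((D NOR D) NOR (A NOR A)) NOR ((D NOR D) NOR (A NOR A))))) NOR ((((D NOR A) NOR (D NOR A)) NOR ((D NOR A) NOR (D NOR A))) NOR ((((D NOR D) NOR (A NOR A)) NOR ((D NOR D) NOR (A NOR A))) NOR (((D NOR D) NOR (A NOR A)) NOR ((D NOR D) NOR (A NOR A)))))))) NOR (((C NOR C) NOR (((((D NOR A) NOR (D NOR A)) NOR ((D NOR A) NOR (D NOR A))) NOR ((((D NOR D) NOR (A NOR A)) NOR ((D NOR D) NOR (A NOR A))) NOR (((D NOR D) NOR (A NOR A)) NOR ((D NOR D) NOR (A NOR A))))) NOR ((((D NOR A) NOR (D NOR A)) NOR ((D NOR A) NOR (D NOR A))) NOR ((((D NOR D) NOR (A NOR A)) NOR ((D NOR D) NOR (A NOR A))) NOR (((D NOR D) NOR (A NOR A)) NOR ((D NOR D) NOR (A NOR A))))))) NOR ((C NOR C) NOR (((((D NOR A) NOR (D NOR A)) NOR ((D NOR A) NOR (D NOR A))) NOR ((((D NOR D) NOR (A NOR A)) NOR ((D NOR D) NOR (A NOR A))) NOR (((D NOR D) NOR (A NOR A)) NOR ((D NOR D) NOR (A NOR A))))) NOR ((((D NOR A) NOR (D NOR A)) NOR ((D NOR A) NOR (D NOR A))) NOR ((((D NOR D) NOR (A NOR A)) NOR ((D NOR D) NOR (A NOR A))) NOR (((D NOR D) NOR (A NOR A)) NOR ((D NOR D) NOR (A NOR A))))))))))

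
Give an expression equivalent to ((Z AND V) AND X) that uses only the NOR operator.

((((Z NOR Z) NOR (V NOR V)) NOR ((Z NOR Z) NOR (V NOR V))) NOR (X NOR X))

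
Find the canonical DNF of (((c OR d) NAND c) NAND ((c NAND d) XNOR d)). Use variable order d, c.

(NOT d AND NOT c) OR (NOT d AND c) OR (d AND c)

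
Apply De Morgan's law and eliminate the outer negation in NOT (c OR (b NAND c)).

NOT c AND NOT (b NAND c)
De Morgan's: NOT(OR of terms) = AND of negations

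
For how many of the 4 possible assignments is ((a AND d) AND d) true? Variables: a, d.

Satisfying assignments: (1,1)
Count: 1 out of 4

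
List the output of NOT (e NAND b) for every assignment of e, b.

e | b | Output
--------------
0 | 0 | 0
0 | 1 | 0
1 | 0 | 0
1 | 1 | 1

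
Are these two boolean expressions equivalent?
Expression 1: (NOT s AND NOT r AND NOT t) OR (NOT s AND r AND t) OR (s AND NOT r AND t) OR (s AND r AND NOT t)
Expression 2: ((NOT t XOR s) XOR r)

Yes, they are equivalent — the two output columns agree on all 8 assignments:
s | r | t | Expression 1 | Expression 2
---------------------------------------
0 | 0 | 0 | 1 | 1
0 | 0 | 1 | 0 | 0
0 | 1 | 0 | 0 | 0
0 | 1 | 1 | 1 | 1
1 | 0 | 0 | 0 | 0
1 | 0 | 1 | 1 | 1
1 | 1 | 0 | 1 | 1
1 | 1 | 1 | 0 | 0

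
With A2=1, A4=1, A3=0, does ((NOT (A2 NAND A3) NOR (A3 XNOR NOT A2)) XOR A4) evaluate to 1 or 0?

Substituting: ((NOT (1 NAND 0) NOR (0 XNOR NOT 1)) XOR 1)
= 1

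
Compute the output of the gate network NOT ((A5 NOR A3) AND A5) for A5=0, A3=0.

Substituting: NOT ((0 NOR 0) AND 0)
= 1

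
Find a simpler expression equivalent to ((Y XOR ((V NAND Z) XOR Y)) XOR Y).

By XOR self-cancellation ((E XOR v) XOR v = E):
= ((V NAND Z) XOR Y)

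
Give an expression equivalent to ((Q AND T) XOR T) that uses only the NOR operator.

((((((Q NOR Q) NOR (T NOR T)) NOR T) NOR (((Q NOR Q) NOR (T NOR T)) NOR T)) NOR ((((Q NOR Q) NOR (T NOR T)) NOR T) NOR (((Q NOR Q) NOR (T NOR T)) NOR T))) NOR ((((((Q NOR Q) NOR (T NOR T)) NOR ((Q NOR Q) NOR (T NOR T))) NOR (T NOR T)) NOR ((((Q NOR Q) NOR (T NOR T)) NOR ((Q NOR Q) NOR (T NOR T))) NOR (T NOR T))) NOR (((((Q NOR Q) NOR (T NOR T)) NOR ((Q NOR Q) NOR (T NOR T))) NOR (T NOR T)) NOR ((((Q NOR Q) NOR (T NOR T)) NOR ((Q NOR Q) NOR (T NOR T))) NOR (T NOR T)))))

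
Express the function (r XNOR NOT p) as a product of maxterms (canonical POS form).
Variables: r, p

ΠM(0, 3) = (r OR p) AND (NOT r OR NOT p)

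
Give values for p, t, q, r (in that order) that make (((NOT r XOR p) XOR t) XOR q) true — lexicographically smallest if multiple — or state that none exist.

p=0, t=0, q=0, r=0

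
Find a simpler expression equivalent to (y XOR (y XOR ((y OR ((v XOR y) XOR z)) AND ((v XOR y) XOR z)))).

By XOR self-cancellation ((E XOR v) XOR v = E) then absorption (E AND (E OR v) = E):
= ((v XOR y) XOR z)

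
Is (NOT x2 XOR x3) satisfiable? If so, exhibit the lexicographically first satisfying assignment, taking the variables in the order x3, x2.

x3=0, x2=0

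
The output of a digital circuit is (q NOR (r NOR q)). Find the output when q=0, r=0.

Substituting: (0 NOR (0 NOR 0))
= 0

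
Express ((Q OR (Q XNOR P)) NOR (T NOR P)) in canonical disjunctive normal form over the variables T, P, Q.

(NOT T AND P AND NOT Q) OR (T AND P AND NOT Q)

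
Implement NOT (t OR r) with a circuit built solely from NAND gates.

(((t NAND t) NAND (r NAND r)) NAND ((t NAND t) NAND (r NAND r)))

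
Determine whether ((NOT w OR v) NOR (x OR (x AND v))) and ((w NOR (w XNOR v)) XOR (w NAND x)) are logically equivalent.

No. Counterexample: with x=0, w=0, v=0, Expression 1 = 0 but Expression 2 = 1.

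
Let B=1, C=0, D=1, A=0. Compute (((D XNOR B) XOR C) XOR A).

Substituting: (((1 XNOR 1) XOR 0) XOR 0)
= 1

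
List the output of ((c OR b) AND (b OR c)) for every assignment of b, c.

b | c | Output
--------------
0 | 0 | 0
0 | 1 | 1
1 | 0 | 1
1 | 1 | 1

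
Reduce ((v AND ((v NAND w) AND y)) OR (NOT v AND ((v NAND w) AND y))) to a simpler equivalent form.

By distribution ((E AND v) OR (E AND NOT v) = E):
= ((v NAND w) AND y)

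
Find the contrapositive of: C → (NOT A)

Contrapositive: A → NOT C
Note: A statement and its contrapositive are logically equivalent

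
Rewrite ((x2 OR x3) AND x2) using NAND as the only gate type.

((((x2 NAND x2) NAND (x3 NAND x3)) NAND x2) NAND (((x2 NAND x2) NAND (x3 NAND x3)) NAND x2))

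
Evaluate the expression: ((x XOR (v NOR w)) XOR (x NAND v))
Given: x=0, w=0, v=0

Substituting: ((0 XOR (0 NOR 0)) XOR (0 NAND 0))
= 0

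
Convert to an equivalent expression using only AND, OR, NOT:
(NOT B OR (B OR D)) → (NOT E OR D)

NOT (NOT B OR (B OR D)) OR (NOT E OR D)
(Implication elimination: A → B = NOT A OR B)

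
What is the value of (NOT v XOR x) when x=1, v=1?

Substituting: (NOT 1 XOR 1)
= 1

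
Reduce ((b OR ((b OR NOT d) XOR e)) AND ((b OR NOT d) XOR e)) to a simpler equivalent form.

By absorption (E AND (E OR v) = E):
= ((b OR NOT d) XOR e)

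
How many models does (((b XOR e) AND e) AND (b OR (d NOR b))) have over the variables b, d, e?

Satisfying assignments: (0,0,1)
Count: 1 out of 8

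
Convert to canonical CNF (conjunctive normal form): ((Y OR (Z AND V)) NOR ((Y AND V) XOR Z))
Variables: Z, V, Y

(Z OR V OR NOT Y) AND (Z OR NOT V OR NOT Y) AND (NOT Z OR V OR Y) AND (NOT Z OR V OR NOT Y) AND (NOT Z OR NOT V OR Y) AND (NOT Z OR NOT V OR NOT Y)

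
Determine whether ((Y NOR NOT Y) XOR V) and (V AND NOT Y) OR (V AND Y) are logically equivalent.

Yes, they are equivalent — the two output columns agree on all 4 assignments:
V | Y | Expression 1 | Expression 2
-----------------------------------
0 | 0 | 0 | 0
0 | 1 | 0 | 0
1 | 0 | 1 | 1
1 | 1 | 1 | 1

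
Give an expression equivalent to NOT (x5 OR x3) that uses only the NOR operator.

(((x5 NOR x3) NOR (x5 NOR x3)) NOR ((x5 NOR x3) NOR (x5 NOR x3)))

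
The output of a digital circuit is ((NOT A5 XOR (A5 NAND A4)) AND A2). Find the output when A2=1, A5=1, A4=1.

Substituting: ((NOT 1 XOR (1 NAND 1)) AND 1)
= 0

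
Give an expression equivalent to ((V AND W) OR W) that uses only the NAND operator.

((((V NAND W) NAND (V NAND W)) NAND ((V NAND W) NAND (V NAND W))) NAND (W NAND W))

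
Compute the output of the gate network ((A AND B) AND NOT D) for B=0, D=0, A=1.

Substituting: ((1 AND 0) AND NOT 0)
= 0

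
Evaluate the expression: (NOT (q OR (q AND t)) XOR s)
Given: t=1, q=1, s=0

Substituting: (NOT (1 OR (1 AND 1)) XOR 0)
= 0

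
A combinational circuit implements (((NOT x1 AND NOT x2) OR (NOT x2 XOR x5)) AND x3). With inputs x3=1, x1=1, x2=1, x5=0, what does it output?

Substituting: (((NOT 1 AND NOT 1) OR (NOT 1 XOR 0)) AND 1)
= 0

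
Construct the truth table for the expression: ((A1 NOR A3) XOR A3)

A3 | A1 | Output
----------------
0 | 0 | 1
0 | 1 | 0
1 | 0 | 1
1 | 1 | 1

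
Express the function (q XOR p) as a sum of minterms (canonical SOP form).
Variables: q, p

Σm(1, 2) = (NOT q AND p) OR (q AND NOT p)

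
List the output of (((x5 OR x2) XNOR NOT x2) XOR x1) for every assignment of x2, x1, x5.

x2 | x1 | x5 | Output
---------------------
0 | 0 | 0 | 0
0 | 0 | 1 | 1
0 | 1 | 0 | 1
0 | 1 | 1 | 0
1 | 0 | 0 | 0
1 | 0 | 1 | 0
1 | 1 | 0 | 1
1 | 1 | 1 | 1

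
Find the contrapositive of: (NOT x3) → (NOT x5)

Contrapositive: x5 → x3
Note: A statement and its contrapositive are logically equivalent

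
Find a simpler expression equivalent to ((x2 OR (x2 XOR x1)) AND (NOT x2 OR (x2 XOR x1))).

By distribution ((E OR v) AND (E OR NOT v) = E):
= (x2 XOR x1)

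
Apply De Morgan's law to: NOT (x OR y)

NOT x AND NOT y
De Morgan's: NOT(OR of terms) = AND of negations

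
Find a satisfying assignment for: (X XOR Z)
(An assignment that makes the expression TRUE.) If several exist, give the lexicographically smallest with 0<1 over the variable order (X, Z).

X=0, Z=1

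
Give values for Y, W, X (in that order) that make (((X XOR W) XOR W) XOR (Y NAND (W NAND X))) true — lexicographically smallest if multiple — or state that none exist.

Y=0, W=0, X=0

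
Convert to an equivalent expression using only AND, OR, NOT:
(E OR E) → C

NOT (E OR E) OR C
(Implication elimination: A → B = NOT A OR B)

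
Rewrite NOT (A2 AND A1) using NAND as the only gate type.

(((A2 NAND A1) NAND (A2 NAND A1)) NAND ((A2 NAND A1) NAND (A2 NAND A1)))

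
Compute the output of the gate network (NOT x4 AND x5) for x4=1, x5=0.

Substituting: (NOT 1 AND 0)
= 0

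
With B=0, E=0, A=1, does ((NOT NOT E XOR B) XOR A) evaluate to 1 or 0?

Substituting: ((NOT NOT 0 XOR 0) XOR 1)
= 1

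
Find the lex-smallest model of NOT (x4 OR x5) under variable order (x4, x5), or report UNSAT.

x4=0, x5=0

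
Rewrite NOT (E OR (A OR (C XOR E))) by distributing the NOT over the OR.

NOT E AND NOT (A OR (C XOR E))
De Morgan's: NOT(OR of terms) = AND of negations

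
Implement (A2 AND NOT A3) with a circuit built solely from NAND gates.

((A2 NAND (A3 NAND A3)) NAND (A2 NAND (A3 NAND A3)))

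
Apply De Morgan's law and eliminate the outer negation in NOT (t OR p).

NOT t AND NOT p
De Morgan's: NOT(OR of terms) = AND of negations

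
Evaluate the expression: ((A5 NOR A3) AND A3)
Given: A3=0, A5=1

Substituting: ((1 NOR 0) AND 0)
= 0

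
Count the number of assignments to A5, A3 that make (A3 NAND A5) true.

Satisfying assignments: (0,0), (0,1), (1,0)
Count: 3 out of 4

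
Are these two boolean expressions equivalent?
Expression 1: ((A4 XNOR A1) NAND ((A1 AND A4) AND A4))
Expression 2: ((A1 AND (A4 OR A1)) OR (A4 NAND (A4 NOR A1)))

No. Counterexample: with A1=1, A4=1, Expression 1 = 0 but Expression 2 = 1.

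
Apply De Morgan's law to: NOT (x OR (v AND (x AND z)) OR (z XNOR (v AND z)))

NOT x AND NOT (v AND (x AND z)) AND NOT (z XNOR (v AND z))
De Morgan's: NOT(OR of terms) = AND of negations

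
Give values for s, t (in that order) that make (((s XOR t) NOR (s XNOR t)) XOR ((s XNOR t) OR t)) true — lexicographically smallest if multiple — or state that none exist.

s=0, t=0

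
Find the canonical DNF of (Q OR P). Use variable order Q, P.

(NOT Q AND P) OR (Q AND NOT P) OR (Q AND P)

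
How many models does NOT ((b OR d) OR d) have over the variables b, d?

Satisfying assignments: (0,0)
Count: 1 out of 4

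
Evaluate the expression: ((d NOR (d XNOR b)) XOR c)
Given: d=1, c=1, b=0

Substituting: ((1 NOR (1 XNOR 0)) XOR 1)
= 1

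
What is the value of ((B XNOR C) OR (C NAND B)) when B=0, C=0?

Substituting: ((0 XNOR 0) OR (0 NAND 0))
= 1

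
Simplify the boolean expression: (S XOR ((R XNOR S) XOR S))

By XOR self-cancellation ((E XOR v) XOR v = E):
= (R XNOR S)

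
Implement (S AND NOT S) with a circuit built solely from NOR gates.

((S NOR S) NOR ((S NOR S) NOR (S NOR S)))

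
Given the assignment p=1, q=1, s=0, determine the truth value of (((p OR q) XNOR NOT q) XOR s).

Substituting: (((1 OR 1) XNOR NOT 1) XOR 0)
= 0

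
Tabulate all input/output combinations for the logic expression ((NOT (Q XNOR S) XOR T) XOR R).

Q | S | T | R | Output
----------------------
0 | 0 | 0 | 0 | 0
0 | 0 | 0 | 1 | 1
0 | 0 | 1 | 0 | 1
0 | 0 | 1 | 1 | 0
0 | 1 | 0 | 0 | 1
0 | 1 | 0 | 1 | 0
0 | 1 | 1 | 0 | 0
0 | 1 | 1 | 1 | 1
1 | 0 | 0 | 0 | 1
1 | 0 | 0 | 1 | 0
1 | 0 | 1 | 0 | 0
1 | 0 | 1 | 1 | 1
1 | 1 | 0 | 0 | 0
1 | 1 | 0 | 1 | 1
1 | 1 | 1 | 0 | 1
1 | 1 | 1 | 1 | 0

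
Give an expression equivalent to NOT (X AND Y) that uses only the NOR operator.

(((X NOR X) NOR (Y NOR Y)) NOR ((X NOR X) NOR (Y NOR Y)))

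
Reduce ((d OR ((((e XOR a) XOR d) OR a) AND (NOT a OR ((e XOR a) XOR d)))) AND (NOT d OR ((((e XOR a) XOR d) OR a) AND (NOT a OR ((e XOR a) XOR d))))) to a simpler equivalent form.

By distribution ((E OR v) AND (E OR NOT v) = E) then distribution ((E OR v) AND (E OR NOT v) = E):
= ((e XOR a) XOR d)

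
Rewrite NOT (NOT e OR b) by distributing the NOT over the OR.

e AND NOT b
De Morgan's: NOT(OR of terms) = AND of negations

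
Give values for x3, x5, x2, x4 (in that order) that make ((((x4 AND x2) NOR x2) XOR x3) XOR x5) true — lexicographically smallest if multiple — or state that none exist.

x3=0, x5=0, x2=0, x4=0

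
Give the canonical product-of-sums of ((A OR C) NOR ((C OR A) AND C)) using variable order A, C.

ΠM(1, 2, 3) = (A OR NOT C) AND (NOT A OR C) AND (NOT A OR NOT C)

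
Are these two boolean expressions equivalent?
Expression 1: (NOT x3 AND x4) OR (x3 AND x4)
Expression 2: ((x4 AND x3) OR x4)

Yes, they are equivalent — the two output columns agree on all 4 assignments:
x3 | x4 | Expression 1 | Expression 2
-------------------------------------
0 | 0 | 0 | 0
0 | 1 | 1 | 1
1 | 0 | 0 | 0
1 | 1 | 1 | 1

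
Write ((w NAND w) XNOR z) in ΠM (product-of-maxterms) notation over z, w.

ΠM(0, 3) = (z OR w) AND (NOT z OR NOT w)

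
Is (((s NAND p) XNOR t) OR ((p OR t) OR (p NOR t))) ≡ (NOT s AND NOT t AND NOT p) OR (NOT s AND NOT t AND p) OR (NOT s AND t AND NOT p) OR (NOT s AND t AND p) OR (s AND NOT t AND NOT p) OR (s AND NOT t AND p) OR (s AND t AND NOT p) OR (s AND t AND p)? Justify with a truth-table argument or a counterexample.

Yes, they are equivalent — the two output columns agree on all 8 assignments:
s | t | p | Expression 1 | Expression 2
---------------------------------------
0 | 0 | 0 | 1 | 1
0 | 0 | 1 | 1 | 1
0 | 1 | 0 | 1 | 1
0 | 1 | 1 | 1 | 1
1 | 0 | 0 | 1 | 1
1 | 0 | 1 | 1 | 1
1 | 1 | 0 | 1 | 1
1 | 1 | 1 | 1 | 1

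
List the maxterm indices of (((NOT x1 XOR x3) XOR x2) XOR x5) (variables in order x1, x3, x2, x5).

ΠM(1, 2, 4, 7, 8, 11, 13, 14) = (x1 OR x3 OR x2 OR NOT x5) AND (x1 OR x3 OR NOT x2 OR x5) AND (x1 OR NOT x3 OR x2 OR x5) AND (x1 OR NOT x3 OR NOT x2 OR NOT x5) AND (NOT x1 OR x3 OR x2 OR x5) AND (NOT x1 OR x3 OR NOT x2 OR NOT x5) AND (NOT x1 OR NOT x3 OR x2 OR NOT x5) AND (NOT x1 OR NOT x3 OR NOT x2 OR x5)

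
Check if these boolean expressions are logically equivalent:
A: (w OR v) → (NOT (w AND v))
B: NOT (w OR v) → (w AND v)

No, Inverse is not equivalent to original (counterexample: w=0, v=0)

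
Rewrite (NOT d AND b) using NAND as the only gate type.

(((d NAND d) NAND b) NAND ((d NAND d) NAND b))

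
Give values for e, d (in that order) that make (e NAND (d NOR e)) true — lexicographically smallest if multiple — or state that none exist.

e=0, d=0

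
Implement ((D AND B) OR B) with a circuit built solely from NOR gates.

((((D NOR D) NOR (B NOR B)) NOR B) NOR (((D NOR D) NOR (B NOR B)) NOR B))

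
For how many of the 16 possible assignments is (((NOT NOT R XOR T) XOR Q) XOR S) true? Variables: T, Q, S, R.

Satisfying assignments: (0,0,0,1), (0,0,1,0), (0,1,0,0), (0,1,1,1), (1,0,0,0), (1,0,1,1), (1,1,0,1), (1,1,1,0)
Count: 8 out of 16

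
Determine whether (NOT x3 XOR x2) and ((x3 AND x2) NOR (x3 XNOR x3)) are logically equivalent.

No. Counterexample: with x2=0, x3=0, Expression 1 = 1 but Expression 2 = 0.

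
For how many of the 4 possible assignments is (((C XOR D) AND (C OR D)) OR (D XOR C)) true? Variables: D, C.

Satisfying assignments: (0,1), (1,0)
Count: 2 out of 4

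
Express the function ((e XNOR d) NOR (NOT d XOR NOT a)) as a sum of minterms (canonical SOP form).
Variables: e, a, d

Σm(3, 4) = (NOT e AND a AND d) OR (e AND NOT a AND NOT d)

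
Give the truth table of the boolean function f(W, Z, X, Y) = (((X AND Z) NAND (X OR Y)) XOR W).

W | Z | X | Y | Output
----------------------
0 | 0 | 0 | 0 | 1
0 | 0 | 0 | 1 | 1
0 | 0 | 1 | 0 | 1
0 | 0 | 1 | 1 | 1
0 | 1 | 0 | 0 | 1
0 | 1 | 0 | 1 | 1
0 | 1 | 1 | 0 | 0
0 | 1 | 1 | 1 | 0
1 | 0 | 0 | 0 | 0
1 | 0 | 0 | 1 | 0
1 | 0 | 1 | 0 | 0
1 | 0 | 1 | 1 | 0
1 | 1 | 0 | 0 | 0
1 | 1 | 0 | 1 | 0
1 | 1 | 1 | 0 | 1
1 | 1 | 1 | 1 | 1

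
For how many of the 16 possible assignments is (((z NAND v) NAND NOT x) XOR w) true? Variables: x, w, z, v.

Satisfying assignments: (0,0,1,1), (0,1,0,0), (0,1,0,1), (0,1,1,0), (1,0,0,0), (1,0,0,1), (1,0,1,0), (1,0,1,1)
Count: 8 out of 16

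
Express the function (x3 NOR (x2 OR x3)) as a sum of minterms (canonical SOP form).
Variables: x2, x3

Σm(0) = (NOT x2 AND NOT x3)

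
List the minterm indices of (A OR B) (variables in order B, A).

Σm(1, 2, 3) = (NOT B AND A) OR (B AND NOT A) OR (B AND A)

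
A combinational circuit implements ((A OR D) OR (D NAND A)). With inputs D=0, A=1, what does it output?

Substituting: ((1 OR 0) OR (0 NAND 1))
= 1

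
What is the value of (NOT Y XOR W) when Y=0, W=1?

Substituting: (NOT 0 XOR 1)
= 0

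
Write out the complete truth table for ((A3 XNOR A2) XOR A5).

A3 | A2 | A5 | Output
---------------------
0 | 0 | 0 | 1
0 | 0 | 1 | 0
0 | 1 | 0 | 0
0 | 1 | 1 | 1
1 | 0 | 0 | 0
1 | 0 | 1 | 1
1 | 1 | 0 | 1
1 | 1 | 1 | 0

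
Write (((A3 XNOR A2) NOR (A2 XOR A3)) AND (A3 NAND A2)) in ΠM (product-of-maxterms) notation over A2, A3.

ΠM(0, 1, 2, 3) = (A2 OR A3) AND (A2 OR NOT A3) AND (NOT A2 OR A3) AND (NOT A2 OR NOT A3)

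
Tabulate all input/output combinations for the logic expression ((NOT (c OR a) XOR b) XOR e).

b | e | c | a | Output
----------------------
0 | 0 | 0 | 0 | 1
0 | 0 | 0 | 1 | 0
0 | 0 | 1 | 0 | 0
0 | 0 | 1 | 1 | 0
0 | 1 | 0 | 0 | 0
0 | 1 | 0 | 1 | 1
0 | 1 | 1 | 0 | 1
0 | 1 | 1 | 1 | 1
1 | 0 | 0 | 0 | 0
1 | 0 | 0 | 1 | 1
1 | 0 | 1 | 0 | 1
1 | 0 | 1 | 1 | 1
1 | 1 | 0 | 0 | 1
1 | 1 | 0 | 1 | 0
1 | 1 | 1 | 0 | 0
1 | 1 | 1 | 1 | 0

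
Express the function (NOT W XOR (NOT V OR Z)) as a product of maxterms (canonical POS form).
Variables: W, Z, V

ΠM(0, 2, 3, 5) = (W OR Z OR V) AND (W OR NOT Z OR V) AND (W OR NOT Z OR NOT V) AND (NOT W OR Z OR NOT V)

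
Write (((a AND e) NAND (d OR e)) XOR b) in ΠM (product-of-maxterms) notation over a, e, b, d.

ΠM(2, 3, 6, 7, 10, 11, 12, 13) = (a OR e OR NOT b OR d) AND (a OR e OR NOT b OR NOT d) AND (a OR NOT e OR NOT b OR d) AND (a OR NOT e OR NOT b OR NOT d) AND (NOT a OR e OR NOT b OR d) AND (NOT a OR e OR NOT b OR NOT d) AND (NOT a OR NOT e OR b OR d) AND (NOT a OR NOT e OR b OR NOT d)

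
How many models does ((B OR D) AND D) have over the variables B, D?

Satisfying assignments: (0,1), (1,1)
Count: 2 out of 4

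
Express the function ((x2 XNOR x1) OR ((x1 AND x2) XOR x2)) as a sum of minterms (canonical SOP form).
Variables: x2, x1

Σm(0, 2, 3) = (NOT x2 AND NOT x1) OR (x2 AND NOT x1) OR (x2 AND x1)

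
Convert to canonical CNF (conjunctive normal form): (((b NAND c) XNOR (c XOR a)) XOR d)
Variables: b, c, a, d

(b OR c OR a OR d) AND (b OR c OR NOT a OR NOT d) AND (b OR NOT c OR a OR NOT d) AND (b OR NOT c OR NOT a OR d) AND (NOT b OR c OR a OR d) AND (NOT b OR c OR NOT a OR NOT d) AND (NOT b OR NOT c OR a OR d) AND (NOT b OR NOT c OR NOT a OR NOT d)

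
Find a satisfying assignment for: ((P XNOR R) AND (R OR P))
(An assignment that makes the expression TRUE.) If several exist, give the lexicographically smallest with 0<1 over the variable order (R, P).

R=1, P=1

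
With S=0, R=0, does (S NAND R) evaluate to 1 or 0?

Substituting: (0 NAND 0)
= 1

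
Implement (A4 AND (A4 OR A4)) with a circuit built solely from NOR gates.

((A4 NOR A4) NOR (((A4 NOR A4) NOR (A4 NOR A4)) NOR ((A4 NOR A4) NOR (A4 NOR A4))))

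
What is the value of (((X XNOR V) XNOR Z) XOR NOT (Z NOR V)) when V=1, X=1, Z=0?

Substituting: (((1 XNOR 1) XNOR 0) XOR NOT (0 NOR 1))
= 1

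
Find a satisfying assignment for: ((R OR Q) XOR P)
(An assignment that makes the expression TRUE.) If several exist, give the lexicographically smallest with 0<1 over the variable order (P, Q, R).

P=0, Q=0, R=1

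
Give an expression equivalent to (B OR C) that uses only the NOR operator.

((B NOR C) NOR (B NOR C))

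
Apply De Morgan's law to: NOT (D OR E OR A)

NOT D AND NOT E AND NOT A
De Morgan's: NOT(OR of terms) = AND of negations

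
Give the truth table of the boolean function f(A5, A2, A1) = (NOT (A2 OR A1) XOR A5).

A5 | A2 | A1 | Output
---------------------
0 | 0 | 0 | 1
0 | 0 | 1 | 0
0 | 1 | 0 | 0
0 | 1 | 1 | 0
1 | 0 | 0 | 0
1 | 0 | 1 | 1
1 | 1 | 0 | 1
1 | 1 | 1 | 1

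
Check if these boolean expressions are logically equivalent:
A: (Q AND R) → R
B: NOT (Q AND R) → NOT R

No, Inverse is not equivalent to original (counterexample: Q=0, R=1)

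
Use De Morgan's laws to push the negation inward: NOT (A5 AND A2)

NOT A5 OR NOT A2
De Morgan's: NOT(AND of terms) = OR of negations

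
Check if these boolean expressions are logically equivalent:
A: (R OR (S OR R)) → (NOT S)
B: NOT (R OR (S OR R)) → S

No, Inverse is not equivalent to original (counterexample: S=0, R=0, T=0)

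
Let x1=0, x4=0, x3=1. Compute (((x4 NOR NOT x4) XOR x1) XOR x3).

Substituting: (((0 NOR NOT 0) XOR 0) XOR 1)
= 1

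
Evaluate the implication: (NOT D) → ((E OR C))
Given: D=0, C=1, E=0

Antecedent (NOT D) = 1; consequent ((E OR C)) = 1.
1 → 1 = 1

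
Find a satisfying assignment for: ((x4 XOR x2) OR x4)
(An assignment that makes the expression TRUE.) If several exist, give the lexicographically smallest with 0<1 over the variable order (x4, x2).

x4=0, x2=1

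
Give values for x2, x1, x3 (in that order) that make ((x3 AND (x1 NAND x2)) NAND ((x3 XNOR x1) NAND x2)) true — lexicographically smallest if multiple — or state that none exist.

x2=0, x1=0, x3=0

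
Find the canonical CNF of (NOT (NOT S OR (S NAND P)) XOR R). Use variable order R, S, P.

(R OR S OR P) AND (R OR S OR NOT P) AND (R OR NOT S OR P) AND (NOT R OR NOT S OR NOT P)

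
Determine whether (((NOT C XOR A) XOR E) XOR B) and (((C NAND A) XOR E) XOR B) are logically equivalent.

No. Counterexample: with C=0, A=1, E=0, B=0, Expression 1 = 0 but Expression 2 = 1.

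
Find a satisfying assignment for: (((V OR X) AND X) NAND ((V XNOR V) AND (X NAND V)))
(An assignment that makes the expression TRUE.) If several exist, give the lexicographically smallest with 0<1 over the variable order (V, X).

V=0, X=0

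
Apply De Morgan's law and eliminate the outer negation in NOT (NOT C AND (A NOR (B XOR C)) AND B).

C OR NOT (A NOR (B XOR C)) OR NOT B
De Morgan's: NOT(AND of terms) = OR of negations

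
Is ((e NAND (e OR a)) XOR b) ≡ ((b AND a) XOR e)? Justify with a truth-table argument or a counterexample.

No. Counterexample: with e=0, a=0, b=0, Expression 1 = 1 but Expression 2 = 0.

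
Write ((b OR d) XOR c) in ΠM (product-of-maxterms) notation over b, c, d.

ΠM(0, 3, 6, 7) = (b OR c OR d) AND (b OR NOT c OR NOT d) AND (NOT b OR NOT c OR d) AND (NOT b OR NOT c OR NOT d)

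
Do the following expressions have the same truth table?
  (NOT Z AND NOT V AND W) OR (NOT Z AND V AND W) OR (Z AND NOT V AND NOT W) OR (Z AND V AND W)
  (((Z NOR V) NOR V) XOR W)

Yes, they are equivalent — the two output columns agree on all 8 assignments:
Z | V | W | Expression 1 | Expression 2
---------------------------------------
0 | 0 | 0 | 0 | 0
0 | 0 | 1 | 1 | 1
0 | 1 | 0 | 0 | 0
0 | 1 | 1 | 1 | 1
1 | 0 | 0 | 1 | 1
1 | 0 | 1 | 0 | 0
1 | 1 | 0 | 0 | 0
1 | 1 | 1 | 1 | 1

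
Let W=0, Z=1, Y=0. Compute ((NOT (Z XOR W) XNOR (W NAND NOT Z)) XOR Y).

Substituting: ((NOT (1 XOR 0) XNOR (0 NAND NOT 1)) XOR 0)
= 0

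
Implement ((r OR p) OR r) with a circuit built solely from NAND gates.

((((r NAND r) NAND (p NAND p)) NAND ((r NAND r) NAND (p NAND p))) NAND (r NAND r))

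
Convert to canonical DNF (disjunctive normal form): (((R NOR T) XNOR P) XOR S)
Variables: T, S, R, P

(NOT T AND NOT S AND NOT R AND P) OR (NOT T AND NOT S AND R AND NOT P) OR (NOT T AND S AND NOT R AND NOT P) OR (NOT T AND S AND R AND P) OR (T AND NOT S AND NOT R AND NOT P) OR (T AND NOT S AND R AND NOT P) OR (T AND S AND NOT R AND P) OR (T AND S AND R AND P)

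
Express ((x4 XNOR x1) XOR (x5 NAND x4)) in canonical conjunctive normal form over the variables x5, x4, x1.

(x5 OR x4 OR x1) AND (x5 OR NOT x4 OR NOT x1) AND (NOT x5 OR x4 OR x1) AND (NOT x5 OR NOT x4 OR x1)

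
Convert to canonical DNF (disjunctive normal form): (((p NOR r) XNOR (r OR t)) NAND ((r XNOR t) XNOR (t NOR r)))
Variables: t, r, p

(NOT t AND NOT r AND NOT p) OR (NOT t AND r AND NOT p) OR (NOT t AND r AND p) OR (t AND NOT r AND p) OR (t AND r AND NOT p) OR (t AND r AND p)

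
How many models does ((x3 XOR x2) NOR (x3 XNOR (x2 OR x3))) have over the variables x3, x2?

No assignment satisfies the expression.
Count: 0 out of 4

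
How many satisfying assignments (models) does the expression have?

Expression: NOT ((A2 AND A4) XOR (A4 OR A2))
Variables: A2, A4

Satisfying assignments: (0,0), (1,1)
Count: 2 out of 4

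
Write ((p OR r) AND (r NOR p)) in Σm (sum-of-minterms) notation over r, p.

Σm() = FALSE (no minterms)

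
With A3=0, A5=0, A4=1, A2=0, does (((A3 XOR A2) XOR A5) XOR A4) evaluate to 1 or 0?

Substituting: (((0 XOR 0) XOR 0) XOR 1)
= 1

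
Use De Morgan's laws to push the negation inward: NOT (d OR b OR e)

NOT d AND NOT b AND NOT e
De Morgan's: NOT(OR of terms) = AND of negations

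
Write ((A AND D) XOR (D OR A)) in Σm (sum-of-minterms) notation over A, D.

Σm(1, 2) = (NOT A AND D) OR (A AND NOT D)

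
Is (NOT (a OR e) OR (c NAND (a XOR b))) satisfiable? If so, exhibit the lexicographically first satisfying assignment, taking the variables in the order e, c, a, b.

e=0, c=0, a=0, b=0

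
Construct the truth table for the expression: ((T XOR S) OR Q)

T | S | Q | Output
------------------
0 | 0 | 0 | 0
0 | 0 | 1 | 1
0 | 1 | 0 | 1
0 | 1 | 1 | 1
1 | 0 | 0 | 1
1 | 0 | 1 | 1
1 | 1 | 0 | 0
1 | 1 | 1 | 1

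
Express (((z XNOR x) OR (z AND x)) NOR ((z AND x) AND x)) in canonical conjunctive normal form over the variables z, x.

(z OR x) AND (NOT z OR NOT x)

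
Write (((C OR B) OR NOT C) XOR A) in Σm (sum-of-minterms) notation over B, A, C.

Σm(0, 1, 4, 5) = (NOT B AND NOT A AND NOT C) OR (NOT B AND NOT A AND C) OR (B AND NOT A AND NOT C) OR (B AND NOT A AND C)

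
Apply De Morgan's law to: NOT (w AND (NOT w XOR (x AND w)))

NOT w OR NOT (NOT w XOR (x AND w))
De Morgan's: NOT(AND of terms) = OR of negations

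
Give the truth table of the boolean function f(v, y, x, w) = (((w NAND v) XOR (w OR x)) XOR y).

v | y | x | w | Output
----------------------
0 | 0 | 0 | 0 | 1
0 | 0 | 0 | 1 | 0
0 | 0 | 1 | 0 | 0
0 | 0 | 1 | 1 | 0
0 | 1 | 0 | 0 | 0
0 | 1 | 0 | 1 | 1
0 | 1 | 1 | 0 | 1
0 | 1 | 1 | 1 | 1
1 | 0 | 0 | 0 | 1
1 | 0 | 0 | 1 | 1
1 | 0 | 1 | 0 | 0
1 | 0 | 1 | 1 | 1
1 | 1 | 0 | 0 | 0
1 | 1 | 0 | 1 | 0
1 | 1 | 1 | 0 | 1
1 | 1 | 1 | 1 | 0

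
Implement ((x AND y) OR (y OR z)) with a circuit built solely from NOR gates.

((((x NOR x) NOR (y NOR y)) NOR ((y NOR z) NOR (y NOR z))) NOR (((x NOR x) NOR (y NOR y)) NOR ((y NOR z) NOR (y NOR z))))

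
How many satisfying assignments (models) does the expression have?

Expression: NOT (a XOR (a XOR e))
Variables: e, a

Satisfying assignments: (0,0), (0,1)
Count: 2 out of 4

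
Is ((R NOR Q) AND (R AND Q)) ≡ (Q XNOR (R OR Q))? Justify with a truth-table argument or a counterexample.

No. Counterexample: with Q=0, R=0, Expression 1 = 0 but Expression 2 = 1.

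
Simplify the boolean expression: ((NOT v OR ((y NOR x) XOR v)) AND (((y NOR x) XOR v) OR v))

By distribution ((E OR v) AND (E OR NOT v) = E):
= ((y NOR x) XOR v)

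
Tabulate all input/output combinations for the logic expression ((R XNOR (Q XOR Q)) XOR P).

Q | P | R | Output
------------------
0 | 0 | 0 | 1
0 | 0 | 1 | 0
0 | 1 | 0 | 0
0 | 1 | 1 | 1
1 | 0 | 0 | 1
1 | 0 | 1 | 0
1 | 1 | 0 | 0
1 | 1 | 1 | 1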